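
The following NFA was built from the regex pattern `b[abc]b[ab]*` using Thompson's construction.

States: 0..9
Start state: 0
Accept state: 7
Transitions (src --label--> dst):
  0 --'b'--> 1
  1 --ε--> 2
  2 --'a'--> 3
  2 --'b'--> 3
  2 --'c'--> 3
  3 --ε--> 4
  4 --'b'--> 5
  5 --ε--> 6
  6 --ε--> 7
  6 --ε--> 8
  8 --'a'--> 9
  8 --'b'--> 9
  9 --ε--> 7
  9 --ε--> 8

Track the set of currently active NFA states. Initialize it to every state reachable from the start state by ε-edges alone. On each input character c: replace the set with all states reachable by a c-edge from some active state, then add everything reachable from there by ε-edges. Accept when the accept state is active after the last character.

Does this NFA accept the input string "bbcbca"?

initial (ε-close {0}): {0}
'b' @ 1: {1,2}
'b' @ 2: {3,4}
'c' @ 3: {}  — dead — no transitions
rest 'bca' ignored (set empty)
end set {} — state 7 not in

Answer: REJECT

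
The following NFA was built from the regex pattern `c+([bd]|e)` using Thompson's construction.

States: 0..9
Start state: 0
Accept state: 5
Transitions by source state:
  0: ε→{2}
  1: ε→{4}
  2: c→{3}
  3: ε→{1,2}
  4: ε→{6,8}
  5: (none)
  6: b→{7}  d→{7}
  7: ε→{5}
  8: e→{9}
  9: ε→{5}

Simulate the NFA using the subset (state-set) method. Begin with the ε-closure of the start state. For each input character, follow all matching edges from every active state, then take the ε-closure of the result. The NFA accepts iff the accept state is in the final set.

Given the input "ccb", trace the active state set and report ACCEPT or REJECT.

Answer: ACCEPT

Trace:
initial (ε-close {0}): {0,2}
'c' @ 1: {1,2,3,4,6,8}
'c' @ 2: {1,2,3,4,6,8}
'b' @ 3: {5,7}  [accepting]
after full input: {5,7}  (accept=5 in)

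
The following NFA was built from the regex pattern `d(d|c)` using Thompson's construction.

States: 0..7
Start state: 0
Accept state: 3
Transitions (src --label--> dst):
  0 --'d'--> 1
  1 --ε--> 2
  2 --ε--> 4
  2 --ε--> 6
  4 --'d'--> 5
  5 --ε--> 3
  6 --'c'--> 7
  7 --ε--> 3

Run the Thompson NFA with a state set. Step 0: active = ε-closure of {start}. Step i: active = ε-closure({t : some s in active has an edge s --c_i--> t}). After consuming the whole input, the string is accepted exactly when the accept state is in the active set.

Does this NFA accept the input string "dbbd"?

S₀ = ε-closure({0}) = {0}
'd' @ 1: {1,2,4,6}
'b' @ 2: {}  — state set empty
rest 'bd' ignored (set empty)
final: {}; accept 3 not in set

Answer: REJECT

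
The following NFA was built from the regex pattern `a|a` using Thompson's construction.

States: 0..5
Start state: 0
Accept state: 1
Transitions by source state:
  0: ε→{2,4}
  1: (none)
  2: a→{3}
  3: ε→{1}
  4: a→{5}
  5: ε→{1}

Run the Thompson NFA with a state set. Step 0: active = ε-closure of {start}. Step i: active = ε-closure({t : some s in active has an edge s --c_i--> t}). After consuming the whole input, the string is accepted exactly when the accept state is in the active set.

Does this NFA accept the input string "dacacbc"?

initial (ε-close {0}): {0,2,4}
'd' @ 1: {}  — dead — no transitions
rest 'acacbc' ignored (set empty)
final: {}; accept 1 not in set

Answer: REJECT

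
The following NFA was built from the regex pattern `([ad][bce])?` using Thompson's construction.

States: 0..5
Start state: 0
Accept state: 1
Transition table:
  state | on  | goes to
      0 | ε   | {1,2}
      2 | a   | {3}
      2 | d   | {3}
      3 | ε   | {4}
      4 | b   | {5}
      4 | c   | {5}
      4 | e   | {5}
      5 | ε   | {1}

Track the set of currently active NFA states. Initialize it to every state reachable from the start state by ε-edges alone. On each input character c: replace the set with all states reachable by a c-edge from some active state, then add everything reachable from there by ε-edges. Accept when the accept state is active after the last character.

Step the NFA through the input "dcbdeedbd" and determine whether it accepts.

Answer: REJECT

Steps:
initial (ε-close {0}): {0,1,2}
'd' @ 1: {3,4}
'c' @ 2: {1,5}  (accept∈set)
'b' @ 3: {}  — no active states
rest 'deedbd' ignored (set empty)
after full input: {}  (accept=1 not in)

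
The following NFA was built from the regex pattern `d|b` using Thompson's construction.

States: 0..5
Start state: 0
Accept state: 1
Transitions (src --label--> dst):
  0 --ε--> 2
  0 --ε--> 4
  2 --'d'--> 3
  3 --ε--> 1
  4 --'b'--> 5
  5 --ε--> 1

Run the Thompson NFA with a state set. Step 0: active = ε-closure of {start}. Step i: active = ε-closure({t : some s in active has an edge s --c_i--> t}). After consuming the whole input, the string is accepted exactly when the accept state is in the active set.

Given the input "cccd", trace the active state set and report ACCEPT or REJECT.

S₀ = ε-closure({0}) = {0,2,4}
'c' @ 1: {}  — no active states
rest 'ccd' ignored (set empty)
after full input: {}  (accept=1 not in)

Answer: REJECT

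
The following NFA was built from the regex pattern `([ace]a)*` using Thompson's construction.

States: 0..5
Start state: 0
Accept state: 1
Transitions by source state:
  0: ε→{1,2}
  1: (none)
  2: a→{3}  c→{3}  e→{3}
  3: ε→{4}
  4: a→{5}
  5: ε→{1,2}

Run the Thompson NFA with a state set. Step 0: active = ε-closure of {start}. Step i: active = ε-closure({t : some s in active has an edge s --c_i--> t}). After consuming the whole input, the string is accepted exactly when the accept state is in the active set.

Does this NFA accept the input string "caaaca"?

Answer: ACCEPT

Derivation:
initial (ε-close {0}): {0,1,2}
'c' @ 1: {3,4}
'a' @ 2: {1,2,5}  ✓accept
'a' @ 3: {3,4}
'a' @ 4: {1,2,5}  ✓accept
'c' @ 5: {3,4}
'a' @ 6: {1,2,5}  ✓accept
end set {1,2,5} — state 1 in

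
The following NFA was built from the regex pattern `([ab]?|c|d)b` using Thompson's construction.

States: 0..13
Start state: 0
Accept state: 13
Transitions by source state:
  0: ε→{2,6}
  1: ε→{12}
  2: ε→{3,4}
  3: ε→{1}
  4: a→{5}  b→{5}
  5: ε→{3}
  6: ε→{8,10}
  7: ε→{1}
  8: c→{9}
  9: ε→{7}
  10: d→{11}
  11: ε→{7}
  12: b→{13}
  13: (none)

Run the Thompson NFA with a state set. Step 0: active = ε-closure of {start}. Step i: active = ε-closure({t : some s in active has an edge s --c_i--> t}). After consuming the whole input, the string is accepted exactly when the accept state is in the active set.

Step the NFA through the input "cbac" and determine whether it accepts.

initial (ε-close {0}): {0,1,2,3,4,6,8,10,12}
'c' @ 1: {1,7,9,12}
'b' @ 2: {13}  (accept∈set)
'a' @ 3: {}  — state set empty
rest 'c' ignored (set empty)
end set {} — state 13 not in

Answer: REJECT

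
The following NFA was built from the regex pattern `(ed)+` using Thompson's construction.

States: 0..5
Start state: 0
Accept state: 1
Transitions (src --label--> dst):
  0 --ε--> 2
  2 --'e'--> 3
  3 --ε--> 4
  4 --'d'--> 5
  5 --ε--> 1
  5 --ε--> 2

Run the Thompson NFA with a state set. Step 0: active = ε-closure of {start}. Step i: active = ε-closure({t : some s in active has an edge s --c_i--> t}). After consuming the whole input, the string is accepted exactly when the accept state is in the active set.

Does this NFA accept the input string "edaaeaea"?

initial (ε-close {0}): {0,2}
'e' @ 1: {3,4}
'd' @ 2: {1,2,5}  [accepting]
'a' @ 3: {}  — state set empty
rest 'aeaea' ignored (set empty)
end set {} — state 1 not in

Answer: REJECT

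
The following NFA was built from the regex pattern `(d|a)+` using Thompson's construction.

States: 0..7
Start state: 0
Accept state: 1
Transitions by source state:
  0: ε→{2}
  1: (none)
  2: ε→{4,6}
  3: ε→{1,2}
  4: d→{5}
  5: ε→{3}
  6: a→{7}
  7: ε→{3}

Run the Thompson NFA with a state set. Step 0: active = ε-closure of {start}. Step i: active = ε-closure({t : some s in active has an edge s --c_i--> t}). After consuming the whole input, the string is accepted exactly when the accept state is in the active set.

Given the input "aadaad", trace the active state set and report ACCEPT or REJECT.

Answer: ACCEPT

Trace:
start: ε-closure({0}) = {0,2,4,6}
'a' @ 1: {1,2,3,4,6,7}  (accept∈set)
'a' @ 2: {1,2,3,4,6,7}  (accept∈set)
'd' @ 3: {1,2,3,4,5,6}  (accept∈set)
'a' @ 4: {1,2,3,4,6,7}  (accept∈set)
'a' @ 5: {1,2,3,4,6,7}  (accept∈set)
'd' @ 6: {1,2,3,4,5,6}  (accept∈set)
final: {1,2,3,4,5,6}; accept 1 in set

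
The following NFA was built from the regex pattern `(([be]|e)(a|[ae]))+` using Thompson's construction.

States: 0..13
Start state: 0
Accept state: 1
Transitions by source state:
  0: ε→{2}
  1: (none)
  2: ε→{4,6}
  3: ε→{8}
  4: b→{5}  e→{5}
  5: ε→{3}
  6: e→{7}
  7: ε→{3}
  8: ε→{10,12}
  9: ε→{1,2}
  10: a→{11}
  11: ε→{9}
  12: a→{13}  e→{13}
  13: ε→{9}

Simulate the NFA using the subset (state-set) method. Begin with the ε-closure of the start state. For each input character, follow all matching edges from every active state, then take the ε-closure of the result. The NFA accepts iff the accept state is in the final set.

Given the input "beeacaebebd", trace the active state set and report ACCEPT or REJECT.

Answer: REJECT

Derivation:
initial (ε-close {0}): {0,2,4,6}
'b' @ 1: {3,5,8,10,12}
'e' @ 2: {1,2,4,6,9,13}  [accepting]
'e' @ 3: {3,5,7,8,10,12}
'a' @ 4: {1,2,4,6,9,11,13}  [accepting]
'c' @ 5: {}  — no active states
rest 'aebebd' ignored (set empty)
final: {}; accept 1 not in set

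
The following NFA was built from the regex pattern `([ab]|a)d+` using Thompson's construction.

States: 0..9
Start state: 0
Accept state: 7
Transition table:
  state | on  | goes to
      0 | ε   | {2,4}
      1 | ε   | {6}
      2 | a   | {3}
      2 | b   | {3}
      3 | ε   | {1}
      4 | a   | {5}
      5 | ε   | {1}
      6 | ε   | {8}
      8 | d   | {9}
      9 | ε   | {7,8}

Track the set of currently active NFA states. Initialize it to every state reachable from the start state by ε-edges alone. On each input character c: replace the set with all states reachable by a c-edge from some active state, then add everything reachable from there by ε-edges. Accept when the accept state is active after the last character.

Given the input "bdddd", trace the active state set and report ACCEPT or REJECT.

Answer: ACCEPT

Trace:
S₀ = ε-closure({0}) = {0,2,4}
'b' @ 1: {1,3,6,8}
'd' @ 2: {7,8,9}  [accepting]
'd' @ 3: {7,8,9}  [accepting]
'd' @ 4: {7,8,9}  [accepting]
'd' @ 5: {7,8,9}  [accepting]
end set {7,8,9} — state 7 in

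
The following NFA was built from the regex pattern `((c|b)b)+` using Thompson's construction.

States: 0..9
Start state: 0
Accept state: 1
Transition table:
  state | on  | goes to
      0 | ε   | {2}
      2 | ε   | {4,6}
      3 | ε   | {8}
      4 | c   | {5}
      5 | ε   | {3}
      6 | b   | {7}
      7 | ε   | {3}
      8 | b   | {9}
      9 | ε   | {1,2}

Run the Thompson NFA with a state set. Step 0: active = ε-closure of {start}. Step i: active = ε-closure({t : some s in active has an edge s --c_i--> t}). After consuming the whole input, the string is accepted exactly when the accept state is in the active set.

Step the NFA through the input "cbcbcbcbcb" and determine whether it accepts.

Answer: ACCEPT

Derivation:
start: ε-closure({0}) = {0,2,4,6}
'c' @ 1: {3,5,8}
'b' @ 2: {1,2,4,6,9}  [accepting]
'c' @ 3: {3,5,8}
'b' @ 4: {1,2,4,6,9}  [accepting]
'c' @ 5: {3,5,8}
'b' @ 6: {1,2,4,6,9}  [accepting]
'c' @ 7: {3,5,8}
'b' @ 8: {1,2,4,6,9}  [accepting]
'c' @ 9: {3,5,8}
'b' @ 10: {1,2,4,6,9}  [accepting]
end set {1,2,4,6,9} — state 1 in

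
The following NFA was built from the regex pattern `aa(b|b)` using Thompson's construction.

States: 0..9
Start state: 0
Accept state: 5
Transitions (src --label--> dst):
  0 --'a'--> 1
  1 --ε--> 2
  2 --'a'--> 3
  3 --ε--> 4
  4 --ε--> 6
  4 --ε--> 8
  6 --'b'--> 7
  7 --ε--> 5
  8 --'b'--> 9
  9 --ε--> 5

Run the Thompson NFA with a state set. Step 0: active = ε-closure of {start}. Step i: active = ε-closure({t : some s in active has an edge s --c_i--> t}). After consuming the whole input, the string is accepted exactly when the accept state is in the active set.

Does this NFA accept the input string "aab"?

Answer: ACCEPT

Trace:
S₀ = ε-closure({0}) = {0}
'a' @ 1: {1,2}
'a' @ 2: {3,4,6,8}
'b' @ 3: {5,7,9}  (accept∈set)
final: {5,7,9}; accept 5 in set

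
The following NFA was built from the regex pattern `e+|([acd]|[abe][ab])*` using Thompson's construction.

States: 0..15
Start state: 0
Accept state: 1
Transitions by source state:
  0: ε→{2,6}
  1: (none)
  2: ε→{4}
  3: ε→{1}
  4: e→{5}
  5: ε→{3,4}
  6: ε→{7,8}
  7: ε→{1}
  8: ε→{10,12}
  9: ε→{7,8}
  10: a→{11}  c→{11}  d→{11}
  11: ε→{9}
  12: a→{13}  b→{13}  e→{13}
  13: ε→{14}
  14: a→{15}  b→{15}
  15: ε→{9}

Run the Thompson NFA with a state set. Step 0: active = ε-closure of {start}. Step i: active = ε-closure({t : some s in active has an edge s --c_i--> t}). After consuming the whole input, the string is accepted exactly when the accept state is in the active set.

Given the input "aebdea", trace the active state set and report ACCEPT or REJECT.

start: ε-closure({0}) = {0,1,2,4,6,7,8,10,12}
'a' @ 1: {1,7,8,9,10,11,12,13,14}  [accepting]
'e' @ 2: {13,14}
'b' @ 3: {1,7,8,9,10,12,15}  [accepting]
'd' @ 4: {1,7,8,9,10,11,12}  [accepting]
'e' @ 5: {13,14}
'a' @ 6: {1,7,8,9,10,12,15}  [accepting]
after full input: {1,7,8,9,10,12,15}  (accept=1 in)

Answer: ACCEPT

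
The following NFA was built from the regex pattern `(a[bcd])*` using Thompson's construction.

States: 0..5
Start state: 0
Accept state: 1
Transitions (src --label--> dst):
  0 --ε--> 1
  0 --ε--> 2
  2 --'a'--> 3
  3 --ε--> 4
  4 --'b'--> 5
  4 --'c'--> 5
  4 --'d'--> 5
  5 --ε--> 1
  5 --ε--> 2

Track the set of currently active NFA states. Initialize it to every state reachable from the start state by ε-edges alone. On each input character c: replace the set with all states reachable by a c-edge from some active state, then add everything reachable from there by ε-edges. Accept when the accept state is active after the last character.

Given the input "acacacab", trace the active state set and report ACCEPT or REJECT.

Answer: ACCEPT

Steps:
S₀ = ε-closure({0}) = {0,1,2}
'a' @ 1: {3,4}
'c' @ 2: {1,2,5}  [accepting]
'a' @ 3: {3,4}
'c' @ 4: {1,2,5}  [accepting]
'a' @ 5: {3,4}
'c' @ 6: {1,2,5}  [accepting]
'a' @ 7: {3,4}
'b' @ 8: {1,2,5}  [accepting]
final: {1,2,5}; accept 1 in set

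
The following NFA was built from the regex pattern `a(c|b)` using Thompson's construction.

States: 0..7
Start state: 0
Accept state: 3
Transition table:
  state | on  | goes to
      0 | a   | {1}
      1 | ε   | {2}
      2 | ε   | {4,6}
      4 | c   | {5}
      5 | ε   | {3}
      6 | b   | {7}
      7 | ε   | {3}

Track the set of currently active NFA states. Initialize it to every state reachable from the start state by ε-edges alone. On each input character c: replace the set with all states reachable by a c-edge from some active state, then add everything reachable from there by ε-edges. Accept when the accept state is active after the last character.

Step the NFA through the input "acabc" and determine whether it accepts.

initial (ε-close {0}): {0}
'a' @ 1: {1,2,4,6}
'c' @ 2: {3,5}  [accepting]
'a' @ 3: {}  — no active states
rest 'bc' ignored (set empty)
after full input: {}  (accept=3 not in)

Answer: REJECT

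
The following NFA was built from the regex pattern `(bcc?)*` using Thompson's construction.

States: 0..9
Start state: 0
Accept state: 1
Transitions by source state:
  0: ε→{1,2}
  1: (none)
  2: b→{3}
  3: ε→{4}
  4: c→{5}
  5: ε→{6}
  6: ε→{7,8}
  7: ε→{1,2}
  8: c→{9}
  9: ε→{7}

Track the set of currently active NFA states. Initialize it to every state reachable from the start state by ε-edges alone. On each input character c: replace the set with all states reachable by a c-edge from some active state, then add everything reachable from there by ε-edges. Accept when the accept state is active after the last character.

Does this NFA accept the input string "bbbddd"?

Answer: REJECT

Derivation:
start: ε-closure({0}) = {0,1,2}
'b' @ 1: {3,4}
'b' @ 2: {}  — dead — no transitions
rest 'bddd' ignored (set empty)
final: {}; accept 1 not in set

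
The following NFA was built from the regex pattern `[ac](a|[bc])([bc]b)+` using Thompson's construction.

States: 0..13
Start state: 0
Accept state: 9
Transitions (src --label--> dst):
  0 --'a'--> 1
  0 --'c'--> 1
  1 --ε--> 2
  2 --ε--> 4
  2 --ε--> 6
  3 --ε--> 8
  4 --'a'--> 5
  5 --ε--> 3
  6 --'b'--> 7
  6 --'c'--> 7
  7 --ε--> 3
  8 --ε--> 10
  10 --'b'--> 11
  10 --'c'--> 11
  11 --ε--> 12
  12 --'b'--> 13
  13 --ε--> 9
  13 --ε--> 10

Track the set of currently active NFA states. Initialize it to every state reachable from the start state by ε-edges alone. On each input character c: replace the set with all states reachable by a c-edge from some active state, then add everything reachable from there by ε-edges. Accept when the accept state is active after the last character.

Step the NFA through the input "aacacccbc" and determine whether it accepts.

Answer: REJECT

Trace:
initial (ε-close {0}): {0}
'a' @ 1: {1,2,4,6}
'a' @ 2: {3,5,8,10}
'c' @ 3: {11,12}
'a' @ 4: {}  — dead — no transitions
rest 'cccbc' ignored (set empty)
after full input: {}  (accept=9 not in)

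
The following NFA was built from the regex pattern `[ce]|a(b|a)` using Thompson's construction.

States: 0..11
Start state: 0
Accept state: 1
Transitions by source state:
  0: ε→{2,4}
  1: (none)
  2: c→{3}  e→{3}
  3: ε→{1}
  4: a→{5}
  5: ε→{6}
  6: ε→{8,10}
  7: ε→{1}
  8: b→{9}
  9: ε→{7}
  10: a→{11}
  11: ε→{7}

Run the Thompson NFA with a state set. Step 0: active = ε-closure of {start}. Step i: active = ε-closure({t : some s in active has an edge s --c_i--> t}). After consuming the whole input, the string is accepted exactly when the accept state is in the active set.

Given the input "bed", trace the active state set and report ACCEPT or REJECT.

Answer: REJECT

Derivation:
initial (ε-close {0}): {0,2,4}
'b' @ 1: {}  — state set empty
rest 'ed' ignored (set empty)
final: {}; accept 1 not in set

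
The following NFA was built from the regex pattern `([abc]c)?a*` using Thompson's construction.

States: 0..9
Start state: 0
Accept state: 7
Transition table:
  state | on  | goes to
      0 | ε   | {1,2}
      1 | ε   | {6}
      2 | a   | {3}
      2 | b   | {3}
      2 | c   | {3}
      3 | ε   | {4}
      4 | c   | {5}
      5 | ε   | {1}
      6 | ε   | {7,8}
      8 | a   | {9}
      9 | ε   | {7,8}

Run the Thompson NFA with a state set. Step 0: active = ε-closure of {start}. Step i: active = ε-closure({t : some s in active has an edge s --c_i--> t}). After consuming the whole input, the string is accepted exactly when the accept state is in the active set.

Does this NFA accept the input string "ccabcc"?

start: ε-closure({0}) = {0,1,2,6,7,8}
'c' @ 1: {3,4}
'c' @ 2: {1,5,6,7,8}  ✓accept
'a' @ 3: {7,8,9}  ✓accept
'b' @ 4: {}  — dead — no transitions
rest 'cc' ignored (set empty)
after full input: {}  (accept=7 not in)

Answer: REJECT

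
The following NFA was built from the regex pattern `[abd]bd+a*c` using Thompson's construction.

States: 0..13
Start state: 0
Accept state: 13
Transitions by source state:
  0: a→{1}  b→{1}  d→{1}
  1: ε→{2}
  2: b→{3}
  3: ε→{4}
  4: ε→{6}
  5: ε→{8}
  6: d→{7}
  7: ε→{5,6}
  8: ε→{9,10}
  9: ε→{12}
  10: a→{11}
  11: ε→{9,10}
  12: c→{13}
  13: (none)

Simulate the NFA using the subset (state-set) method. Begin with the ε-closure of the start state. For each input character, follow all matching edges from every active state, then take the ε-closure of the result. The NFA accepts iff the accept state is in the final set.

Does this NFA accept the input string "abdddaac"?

S₀ = ε-closure({0}) = {0}
'a' @ 1: {1,2}
'b' @ 2: {3,4,6}
'd' @ 3: {5,6,7,8,9,10,12}
'd' @ 4: {5,6,7,8,9,10,12}
'd' @ 5: {5,6,7,8,9,10,12}
'a' @ 6: {9,10,11,12}
'a' @ 7: {9,10,11,12}
'c' @ 8: {13}  [accepting]
after full input: {13}  (accept=13 in)

Answer: ACCEPT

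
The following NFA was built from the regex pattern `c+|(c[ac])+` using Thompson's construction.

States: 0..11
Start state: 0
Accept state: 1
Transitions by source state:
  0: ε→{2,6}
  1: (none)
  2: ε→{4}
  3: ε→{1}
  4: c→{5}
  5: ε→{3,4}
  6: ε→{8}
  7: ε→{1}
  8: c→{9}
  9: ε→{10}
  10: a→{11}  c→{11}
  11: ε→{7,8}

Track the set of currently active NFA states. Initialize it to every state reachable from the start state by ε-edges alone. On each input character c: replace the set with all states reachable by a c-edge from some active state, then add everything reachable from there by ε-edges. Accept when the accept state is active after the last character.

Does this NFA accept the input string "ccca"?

start: ε-closure({0}) = {0,2,4,6,8}
'c' @ 1: {1,3,4,5,9,10}  ✓accept
'c' @ 2: {1,3,4,5,7,8,11}  ✓accept
'c' @ 3: {1,3,4,5,9,10}  ✓accept
'a' @ 4: {1,7,8,11}  ✓accept
final: {1,7,8,11}; accept 1 in set

Answer: ACCEPT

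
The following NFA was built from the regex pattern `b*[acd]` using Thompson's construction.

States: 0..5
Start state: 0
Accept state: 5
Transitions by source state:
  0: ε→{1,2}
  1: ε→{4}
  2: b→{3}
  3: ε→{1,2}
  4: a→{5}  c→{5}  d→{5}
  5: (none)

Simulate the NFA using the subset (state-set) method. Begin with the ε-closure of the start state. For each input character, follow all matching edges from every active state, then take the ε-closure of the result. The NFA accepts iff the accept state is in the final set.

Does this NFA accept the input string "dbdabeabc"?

initial (ε-close {0}): {0,1,2,4}
'd' @ 1: {5}  [accepting]
'b' @ 2: {}  — dead — no transitions
rest 'dabeabc' ignored (set empty)
final: {}; accept 5 not in set

Answer: REJECT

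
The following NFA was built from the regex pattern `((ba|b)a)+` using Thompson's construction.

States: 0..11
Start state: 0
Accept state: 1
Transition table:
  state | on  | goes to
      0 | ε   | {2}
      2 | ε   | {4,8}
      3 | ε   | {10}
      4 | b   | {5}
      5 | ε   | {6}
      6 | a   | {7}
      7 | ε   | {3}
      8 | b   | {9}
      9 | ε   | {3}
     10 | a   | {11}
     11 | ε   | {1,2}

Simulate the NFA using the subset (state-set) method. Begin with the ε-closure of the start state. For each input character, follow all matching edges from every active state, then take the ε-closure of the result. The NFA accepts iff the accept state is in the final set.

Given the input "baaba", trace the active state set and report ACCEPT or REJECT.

S₀ = ε-closure({0}) = {0,2,4,8}
'b' @ 1: {3,5,6,9,10}
'a' @ 2: {1,2,3,4,7,8,10,11}  [accepting]
'a' @ 3: {1,2,4,8,11}  [accepting]
'b' @ 4: {3,5,6,9,10}
'a' @ 5: {1,2,3,4,7,8,10,11}  [accepting]
end set {1,2,3,4,7,8,10,11} — state 1 in

Answer: ACCEPT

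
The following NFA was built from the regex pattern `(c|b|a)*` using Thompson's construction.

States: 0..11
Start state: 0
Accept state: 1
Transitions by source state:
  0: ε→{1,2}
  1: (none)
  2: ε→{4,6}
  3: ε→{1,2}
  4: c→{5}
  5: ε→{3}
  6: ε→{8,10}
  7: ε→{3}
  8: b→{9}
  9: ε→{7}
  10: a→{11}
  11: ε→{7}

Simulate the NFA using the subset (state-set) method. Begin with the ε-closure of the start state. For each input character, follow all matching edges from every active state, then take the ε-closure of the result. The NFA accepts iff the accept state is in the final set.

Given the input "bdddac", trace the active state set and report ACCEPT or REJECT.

S₀ = ε-closure({0}) = {0,1,2,4,6,8,10}
'b' @ 1: {1,2,3,4,6,7,8,9,10}  ✓accept
'd' @ 2: {}  — state set empty
rest 'ddac' ignored (set empty)
final: {}; accept 1 not in set

Answer: REJECT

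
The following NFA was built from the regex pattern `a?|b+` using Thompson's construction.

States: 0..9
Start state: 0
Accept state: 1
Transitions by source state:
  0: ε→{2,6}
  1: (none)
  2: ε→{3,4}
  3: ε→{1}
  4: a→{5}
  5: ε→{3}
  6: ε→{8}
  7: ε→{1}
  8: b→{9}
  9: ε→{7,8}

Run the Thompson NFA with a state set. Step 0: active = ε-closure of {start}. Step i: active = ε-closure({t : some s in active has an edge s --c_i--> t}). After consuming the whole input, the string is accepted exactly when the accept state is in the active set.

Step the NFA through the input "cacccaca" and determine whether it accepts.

initial (ε-close {0}): {0,1,2,3,4,6,8}
'c' @ 1: {}  — state set empty
rest 'acccaca' ignored (set empty)
end set {} — state 1 not in

Answer: REJECT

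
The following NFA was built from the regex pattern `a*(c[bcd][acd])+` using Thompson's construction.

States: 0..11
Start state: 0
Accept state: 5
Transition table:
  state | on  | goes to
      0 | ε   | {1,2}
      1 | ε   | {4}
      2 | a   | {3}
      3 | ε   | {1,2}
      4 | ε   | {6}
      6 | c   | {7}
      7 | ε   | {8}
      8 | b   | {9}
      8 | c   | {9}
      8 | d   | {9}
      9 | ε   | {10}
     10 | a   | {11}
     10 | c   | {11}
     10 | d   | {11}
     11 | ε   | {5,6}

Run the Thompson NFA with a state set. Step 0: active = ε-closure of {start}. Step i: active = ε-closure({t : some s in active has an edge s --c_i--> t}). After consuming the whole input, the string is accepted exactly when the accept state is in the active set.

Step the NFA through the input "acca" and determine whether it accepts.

initial (ε-close {0}): {0,1,2,4,6}
'a' @ 1: {1,2,3,4,6}
'c' @ 2: {7,8}
'c' @ 3: {9,10}
'a' @ 4: {5,6,11}  (accept∈set)
end set {5,6,11} — state 5 in

Answer: ACCEPT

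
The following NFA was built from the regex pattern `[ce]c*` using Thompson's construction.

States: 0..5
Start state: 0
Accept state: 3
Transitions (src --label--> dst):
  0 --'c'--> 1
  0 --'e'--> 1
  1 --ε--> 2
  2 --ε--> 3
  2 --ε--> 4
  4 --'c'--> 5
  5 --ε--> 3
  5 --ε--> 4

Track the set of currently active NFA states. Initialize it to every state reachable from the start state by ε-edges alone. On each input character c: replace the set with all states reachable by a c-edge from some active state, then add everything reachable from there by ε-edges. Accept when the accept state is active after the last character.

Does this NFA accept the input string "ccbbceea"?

Answer: REJECT

Steps:
start: ε-closure({0}) = {0}
'c' @ 1: {1,2,3,4}  (accept∈set)
'c' @ 2: {3,4,5}  (accept∈set)
'b' @ 3: {}  — state set empty
rest 'bceea' ignored (set empty)
final: {}; accept 3 not in set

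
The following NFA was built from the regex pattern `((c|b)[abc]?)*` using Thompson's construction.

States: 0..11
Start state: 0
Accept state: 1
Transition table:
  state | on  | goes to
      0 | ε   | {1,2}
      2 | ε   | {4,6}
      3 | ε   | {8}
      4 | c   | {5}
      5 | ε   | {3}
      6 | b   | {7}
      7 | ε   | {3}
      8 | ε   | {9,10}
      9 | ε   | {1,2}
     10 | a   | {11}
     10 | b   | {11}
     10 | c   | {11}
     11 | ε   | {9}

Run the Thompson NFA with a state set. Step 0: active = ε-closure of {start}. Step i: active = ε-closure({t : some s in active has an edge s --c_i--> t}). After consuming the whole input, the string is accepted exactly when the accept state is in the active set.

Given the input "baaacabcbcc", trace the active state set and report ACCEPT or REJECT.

start: ε-closure({0}) = {0,1,2,4,6}
'b' @ 1: {1,2,3,4,6,7,8,9,10}  [accepting]
'a' @ 2: {1,2,4,6,9,11}  [accepting]
'a' @ 3: {}  — no active states
rest 'acabcbcc' ignored (set empty)
after full input: {}  (accept=1 not in)

Answer: REJECT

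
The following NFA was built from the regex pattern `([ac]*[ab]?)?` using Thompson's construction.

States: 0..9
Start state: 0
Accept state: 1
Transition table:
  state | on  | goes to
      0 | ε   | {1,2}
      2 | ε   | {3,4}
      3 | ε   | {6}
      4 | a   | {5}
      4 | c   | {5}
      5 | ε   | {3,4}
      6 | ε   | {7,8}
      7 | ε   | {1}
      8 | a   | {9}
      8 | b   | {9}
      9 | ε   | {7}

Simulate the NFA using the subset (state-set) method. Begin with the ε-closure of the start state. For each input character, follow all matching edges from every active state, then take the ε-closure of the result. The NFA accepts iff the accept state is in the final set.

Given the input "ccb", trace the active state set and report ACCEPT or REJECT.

S₀ = ε-closure({0}) = {0,1,2,3,4,6,7,8}
'c' @ 1: {1,3,4,5,6,7,8}  (accept∈set)
'c' @ 2: {1,3,4,5,6,7,8}  (accept∈set)
'b' @ 3: {1,7,9}  (accept∈set)
after full input: {1,7,9}  (accept=1 in)

Answer: ACCEPT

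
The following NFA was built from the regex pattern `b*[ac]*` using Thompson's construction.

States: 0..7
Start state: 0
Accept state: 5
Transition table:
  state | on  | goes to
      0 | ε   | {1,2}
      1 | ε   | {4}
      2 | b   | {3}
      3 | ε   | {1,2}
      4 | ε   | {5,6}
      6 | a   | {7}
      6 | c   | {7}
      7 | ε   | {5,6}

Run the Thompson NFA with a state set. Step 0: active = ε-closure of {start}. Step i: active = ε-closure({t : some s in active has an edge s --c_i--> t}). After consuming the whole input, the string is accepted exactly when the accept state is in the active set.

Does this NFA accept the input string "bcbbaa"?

Answer: REJECT

Steps:
initial (ε-close {0}): {0,1,2,4,5,6}
'b' @ 1: {1,2,3,4,5,6}  (accept∈set)
'c' @ 2: {5,6,7}  (accept∈set)
'b' @ 3: {}  — state set empty
rest 'baa' ignored (set empty)
final: {}; accept 5 not in set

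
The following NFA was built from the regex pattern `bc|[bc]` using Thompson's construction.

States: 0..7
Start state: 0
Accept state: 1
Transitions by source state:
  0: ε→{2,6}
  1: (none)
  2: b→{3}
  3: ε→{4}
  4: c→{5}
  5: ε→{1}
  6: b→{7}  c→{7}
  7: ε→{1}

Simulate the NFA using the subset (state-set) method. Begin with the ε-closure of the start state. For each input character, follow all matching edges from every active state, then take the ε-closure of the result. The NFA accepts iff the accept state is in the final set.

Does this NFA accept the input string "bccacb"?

Answer: REJECT

Derivation:
S₀ = ε-closure({0}) = {0,2,6}
'b' @ 1: {1,3,4,7}  [accepting]
'c' @ 2: {1,5}  [accepting]
'c' @ 3: {}  — state set empty
rest 'acb' ignored (set empty)
after full input: {}  (accept=1 not in)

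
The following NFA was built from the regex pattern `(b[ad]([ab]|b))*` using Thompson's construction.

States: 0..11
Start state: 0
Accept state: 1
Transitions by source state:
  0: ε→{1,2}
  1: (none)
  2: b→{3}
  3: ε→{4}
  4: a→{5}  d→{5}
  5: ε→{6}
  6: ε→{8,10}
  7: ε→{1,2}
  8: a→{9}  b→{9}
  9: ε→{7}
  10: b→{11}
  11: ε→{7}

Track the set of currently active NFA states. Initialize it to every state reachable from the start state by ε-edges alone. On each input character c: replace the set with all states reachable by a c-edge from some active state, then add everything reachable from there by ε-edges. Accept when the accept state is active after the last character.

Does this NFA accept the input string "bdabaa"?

Answer: ACCEPT

Derivation:
S₀ = ε-closure({0}) = {0,1,2}
'b' @ 1: {3,4}
'd' @ 2: {5,6,8,10}
'a' @ 3: {1,2,7,9}  [accepting]
'b' @ 4: {3,4}
'a' @ 5: {5,6,8,10}
'a' @ 6: {1,2,7,9}  [accepting]
after full input: {1,2,7,9}  (accept=1 in)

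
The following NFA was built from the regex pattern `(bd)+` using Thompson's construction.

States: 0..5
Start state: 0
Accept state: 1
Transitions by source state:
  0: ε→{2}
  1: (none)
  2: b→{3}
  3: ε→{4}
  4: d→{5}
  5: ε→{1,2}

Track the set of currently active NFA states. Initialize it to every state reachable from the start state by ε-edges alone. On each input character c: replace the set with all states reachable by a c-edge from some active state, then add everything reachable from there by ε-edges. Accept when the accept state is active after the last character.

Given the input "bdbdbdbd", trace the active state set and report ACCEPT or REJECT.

Answer: ACCEPT

Derivation:
start: ε-closure({0}) = {0,2}
'b' @ 1: {3,4}
'd' @ 2: {1,2,5}  [accepting]
'b' @ 3: {3,4}
'd' @ 4: {1,2,5}  [accepting]
'b' @ 5: {3,4}
'd' @ 6: {1,2,5}  [accepting]
'b' @ 7: {3,4}
'd' @ 8: {1,2,5}  [accepting]
end set {1,2,5} — state 1 in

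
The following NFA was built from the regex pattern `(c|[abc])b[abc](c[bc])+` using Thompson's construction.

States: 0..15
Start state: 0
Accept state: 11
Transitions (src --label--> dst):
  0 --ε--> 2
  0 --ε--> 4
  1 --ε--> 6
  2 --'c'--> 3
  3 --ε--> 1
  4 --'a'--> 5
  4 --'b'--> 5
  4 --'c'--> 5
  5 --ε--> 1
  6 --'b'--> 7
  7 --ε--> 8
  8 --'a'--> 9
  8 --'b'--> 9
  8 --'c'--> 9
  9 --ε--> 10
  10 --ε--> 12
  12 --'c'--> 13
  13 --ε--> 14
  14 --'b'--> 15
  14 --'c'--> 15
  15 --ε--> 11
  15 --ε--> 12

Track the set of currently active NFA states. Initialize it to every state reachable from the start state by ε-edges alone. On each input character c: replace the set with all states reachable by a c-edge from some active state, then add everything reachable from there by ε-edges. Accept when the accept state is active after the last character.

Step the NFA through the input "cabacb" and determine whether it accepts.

Answer: REJECT

Trace:
initial (ε-close {0}): {0,2,4}
'c' @ 1: {1,3,5,6}
'a' @ 2: {}  — no active states
rest 'bacb' ignored (set empty)
final: {}; accept 11 not in set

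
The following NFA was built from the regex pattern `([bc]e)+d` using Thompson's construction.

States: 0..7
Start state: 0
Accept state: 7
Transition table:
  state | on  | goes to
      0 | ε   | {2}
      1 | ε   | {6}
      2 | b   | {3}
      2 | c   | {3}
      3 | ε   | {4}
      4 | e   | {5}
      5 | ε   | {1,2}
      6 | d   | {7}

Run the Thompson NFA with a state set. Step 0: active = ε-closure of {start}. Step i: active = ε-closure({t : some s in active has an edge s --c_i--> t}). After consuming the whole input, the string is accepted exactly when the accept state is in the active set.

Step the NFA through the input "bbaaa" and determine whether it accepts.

Answer: REJECT

Derivation:
start: ε-closure({0}) = {0,2}
'b' @ 1: {3,4}
'b' @ 2: {}  — state set empty
rest 'aaa' ignored (set empty)
final: {}; accept 7 not in set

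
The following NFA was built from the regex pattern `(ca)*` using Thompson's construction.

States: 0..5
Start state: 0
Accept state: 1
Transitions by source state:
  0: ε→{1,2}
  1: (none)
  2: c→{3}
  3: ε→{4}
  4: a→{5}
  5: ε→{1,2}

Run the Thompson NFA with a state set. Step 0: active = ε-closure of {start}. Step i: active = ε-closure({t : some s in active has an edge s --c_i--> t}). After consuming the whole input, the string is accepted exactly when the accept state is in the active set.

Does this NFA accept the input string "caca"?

start: ε-closure({0}) = {0,1,2}
'c' @ 1: {3,4}
'a' @ 2: {1,2,5}  ✓accept
'c' @ 3: {3,4}
'a' @ 4: {1,2,5}  ✓accept
after full input: {1,2,5}  (accept=1 in)

Answer: ACCEPT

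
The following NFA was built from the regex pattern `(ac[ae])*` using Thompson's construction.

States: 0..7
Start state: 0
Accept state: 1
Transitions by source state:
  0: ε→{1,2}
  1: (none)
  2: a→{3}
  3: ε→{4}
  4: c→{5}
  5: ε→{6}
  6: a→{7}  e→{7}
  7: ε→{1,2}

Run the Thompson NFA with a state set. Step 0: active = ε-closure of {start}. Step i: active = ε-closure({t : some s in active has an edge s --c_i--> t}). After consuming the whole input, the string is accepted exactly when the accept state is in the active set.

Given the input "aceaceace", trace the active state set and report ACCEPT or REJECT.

Answer: ACCEPT

Steps:
start: ε-closure({0}) = {0,1,2}
'a' @ 1: {3,4}
'c' @ 2: {5,6}
'e' @ 3: {1,2,7}  (accept∈set)
'a' @ 4: {3,4}
'c' @ 5: {5,6}
'e' @ 6: {1,2,7}  (accept∈set)
'a' @ 7: {3,4}
'c' @ 8: {5,6}
'e' @ 9: {1,2,7}  (accept∈set)
after full input: {1,2,7}  (accept=1 in)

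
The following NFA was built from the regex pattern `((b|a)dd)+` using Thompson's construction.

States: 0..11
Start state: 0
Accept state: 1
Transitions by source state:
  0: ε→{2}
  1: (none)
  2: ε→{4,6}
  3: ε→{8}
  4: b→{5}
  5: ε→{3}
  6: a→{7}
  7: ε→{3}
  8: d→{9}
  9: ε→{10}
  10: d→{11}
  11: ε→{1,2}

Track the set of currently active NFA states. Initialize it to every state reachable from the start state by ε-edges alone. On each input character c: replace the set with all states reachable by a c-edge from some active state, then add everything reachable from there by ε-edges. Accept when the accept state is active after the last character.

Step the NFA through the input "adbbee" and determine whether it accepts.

Answer: REJECT

Steps:
S₀ = ε-closure({0}) = {0,2,4,6}
'a' @ 1: {3,7,8}
'd' @ 2: {9,10}
'b' @ 3: {}  — state set empty
rest 'bee' ignored (set empty)
after full input: {}  (accept=1 not in)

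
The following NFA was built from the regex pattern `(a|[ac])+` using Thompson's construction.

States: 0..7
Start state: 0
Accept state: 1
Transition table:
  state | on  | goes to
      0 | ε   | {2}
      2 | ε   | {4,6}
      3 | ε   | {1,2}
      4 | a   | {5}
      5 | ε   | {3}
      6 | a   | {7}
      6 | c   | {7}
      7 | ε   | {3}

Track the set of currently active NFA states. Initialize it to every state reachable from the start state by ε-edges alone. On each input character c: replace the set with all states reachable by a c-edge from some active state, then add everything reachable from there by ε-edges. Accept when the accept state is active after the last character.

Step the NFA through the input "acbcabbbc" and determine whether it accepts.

initial (ε-close {0}): {0,2,4,6}
'a' @ 1: {1,2,3,4,5,6,7}  ✓accept
'c' @ 2: {1,2,3,4,6,7}  ✓accept
'b' @ 3: {}  — dead — no transitions
rest 'cabbbc' ignored (set empty)
after full input: {}  (accept=1 not in)

Answer: REJECT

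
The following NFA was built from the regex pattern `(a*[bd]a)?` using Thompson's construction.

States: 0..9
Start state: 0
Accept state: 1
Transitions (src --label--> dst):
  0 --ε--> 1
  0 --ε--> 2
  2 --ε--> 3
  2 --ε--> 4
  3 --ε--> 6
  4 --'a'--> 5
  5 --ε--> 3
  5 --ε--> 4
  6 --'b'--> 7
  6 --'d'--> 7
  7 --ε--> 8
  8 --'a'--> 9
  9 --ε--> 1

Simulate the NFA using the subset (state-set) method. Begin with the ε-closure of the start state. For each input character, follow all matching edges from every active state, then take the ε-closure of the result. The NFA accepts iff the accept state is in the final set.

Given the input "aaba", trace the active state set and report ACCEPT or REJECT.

initial (ε-close {0}): {0,1,2,3,4,6}
'a' @ 1: {3,4,5,6}
'a' @ 2: {3,4,5,6}
'b' @ 3: {7,8}
'a' @ 4: {1,9}  ✓accept
after full input: {1,9}  (accept=1 in)

Answer: ACCEPT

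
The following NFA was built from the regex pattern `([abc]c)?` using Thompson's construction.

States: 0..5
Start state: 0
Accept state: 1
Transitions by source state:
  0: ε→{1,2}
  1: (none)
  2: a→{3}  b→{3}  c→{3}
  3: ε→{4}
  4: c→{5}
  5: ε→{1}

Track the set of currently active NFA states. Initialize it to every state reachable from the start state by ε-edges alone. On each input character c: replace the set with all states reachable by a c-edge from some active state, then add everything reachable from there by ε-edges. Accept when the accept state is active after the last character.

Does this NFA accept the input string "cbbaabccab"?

start: ε-closure({0}) = {0,1,2}
'c' @ 1: {3,4}
'b' @ 2: {}  — no active states
rest 'baabccab' ignored (set empty)
after full input: {}  (accept=1 not in)

Answer: REJECT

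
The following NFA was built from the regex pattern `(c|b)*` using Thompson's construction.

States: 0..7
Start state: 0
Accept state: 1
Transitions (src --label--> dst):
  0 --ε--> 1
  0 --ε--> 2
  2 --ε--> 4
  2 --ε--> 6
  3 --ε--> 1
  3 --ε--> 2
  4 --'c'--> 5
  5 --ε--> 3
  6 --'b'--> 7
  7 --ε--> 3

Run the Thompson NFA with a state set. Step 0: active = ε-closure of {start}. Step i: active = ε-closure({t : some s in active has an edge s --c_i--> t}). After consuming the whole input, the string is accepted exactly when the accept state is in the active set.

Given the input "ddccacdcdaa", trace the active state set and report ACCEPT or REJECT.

Answer: REJECT

Trace:
S₀ = ε-closure({0}) = {0,1,2,4,6}
'd' @ 1: {}  — state set empty
rest 'dccacdcdaa' ignored (set empty)
final: {}; accept 1 not in set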